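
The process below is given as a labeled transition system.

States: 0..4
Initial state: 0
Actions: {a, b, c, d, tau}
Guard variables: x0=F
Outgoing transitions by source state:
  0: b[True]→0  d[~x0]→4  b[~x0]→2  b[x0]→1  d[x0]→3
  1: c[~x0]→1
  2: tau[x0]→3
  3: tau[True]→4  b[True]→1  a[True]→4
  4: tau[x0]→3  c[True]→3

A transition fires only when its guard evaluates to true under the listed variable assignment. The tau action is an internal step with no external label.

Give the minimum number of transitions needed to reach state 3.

Layered search for 3:
  Layer 0: {0}
  Layer 1: {2,4}
  Layer 2: {3}
first hit 3 at d=2 via d·c

Answer: 2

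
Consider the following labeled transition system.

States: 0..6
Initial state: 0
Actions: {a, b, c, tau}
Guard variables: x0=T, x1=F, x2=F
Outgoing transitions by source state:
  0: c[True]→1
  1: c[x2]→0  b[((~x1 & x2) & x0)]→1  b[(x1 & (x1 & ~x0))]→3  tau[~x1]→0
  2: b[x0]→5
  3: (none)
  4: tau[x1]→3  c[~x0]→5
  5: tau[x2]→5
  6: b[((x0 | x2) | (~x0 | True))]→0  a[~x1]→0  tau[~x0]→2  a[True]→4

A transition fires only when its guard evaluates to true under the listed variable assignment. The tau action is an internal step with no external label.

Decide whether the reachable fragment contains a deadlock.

Reach set: {0,1}
  0: c→1  [1 out]
  1: tau→0  [1 out]

Answer: DEADLOCK-FREE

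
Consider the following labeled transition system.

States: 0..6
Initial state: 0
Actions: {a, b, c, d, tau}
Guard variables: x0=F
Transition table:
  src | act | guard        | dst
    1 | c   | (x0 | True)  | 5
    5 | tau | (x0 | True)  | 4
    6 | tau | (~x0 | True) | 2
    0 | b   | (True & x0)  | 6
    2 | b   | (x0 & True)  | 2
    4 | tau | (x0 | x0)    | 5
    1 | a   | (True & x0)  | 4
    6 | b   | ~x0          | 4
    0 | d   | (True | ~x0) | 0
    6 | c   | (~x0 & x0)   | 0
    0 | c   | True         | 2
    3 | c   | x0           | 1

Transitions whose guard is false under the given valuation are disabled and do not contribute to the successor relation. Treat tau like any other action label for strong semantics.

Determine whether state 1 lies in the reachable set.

Guard filter leaves 6 enabled edge(s).
depth 0: {0}
depth 1: {2}  now seen {0,2}
Reach set: {0,2}

Answer: UNREACHABLE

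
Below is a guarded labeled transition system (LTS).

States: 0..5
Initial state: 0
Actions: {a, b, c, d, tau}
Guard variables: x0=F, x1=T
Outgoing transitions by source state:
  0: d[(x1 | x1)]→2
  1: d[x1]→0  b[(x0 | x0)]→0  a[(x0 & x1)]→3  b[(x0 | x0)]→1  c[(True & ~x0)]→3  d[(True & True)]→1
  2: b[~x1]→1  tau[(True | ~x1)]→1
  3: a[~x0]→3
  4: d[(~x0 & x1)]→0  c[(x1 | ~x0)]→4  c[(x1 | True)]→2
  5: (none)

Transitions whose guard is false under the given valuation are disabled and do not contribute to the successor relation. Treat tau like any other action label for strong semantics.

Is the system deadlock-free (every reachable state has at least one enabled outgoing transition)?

Answer: DEADLOCK-FREE

Working:
Reach set: {0,1,2,3}
  0: d→2  [1 out]
  1: c→3  d→0  d→1  [3 out]
  2: tau→1  [1 out]
  3: a→3  [1 out]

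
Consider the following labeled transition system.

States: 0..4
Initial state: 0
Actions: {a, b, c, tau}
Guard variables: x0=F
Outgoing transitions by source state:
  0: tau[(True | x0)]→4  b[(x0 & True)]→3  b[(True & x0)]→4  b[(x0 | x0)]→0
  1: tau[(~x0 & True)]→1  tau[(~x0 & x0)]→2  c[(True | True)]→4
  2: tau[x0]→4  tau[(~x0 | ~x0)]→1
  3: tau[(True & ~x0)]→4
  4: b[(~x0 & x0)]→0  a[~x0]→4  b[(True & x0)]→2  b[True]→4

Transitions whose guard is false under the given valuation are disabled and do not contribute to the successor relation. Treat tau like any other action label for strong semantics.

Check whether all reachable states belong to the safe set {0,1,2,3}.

Safe = {0,1,2,3}
Reachable = {0,4}
  0: ok
  4: VIOLATES
reach 4 via tau — violates

Answer: INVARIANT VIOLATED at state 4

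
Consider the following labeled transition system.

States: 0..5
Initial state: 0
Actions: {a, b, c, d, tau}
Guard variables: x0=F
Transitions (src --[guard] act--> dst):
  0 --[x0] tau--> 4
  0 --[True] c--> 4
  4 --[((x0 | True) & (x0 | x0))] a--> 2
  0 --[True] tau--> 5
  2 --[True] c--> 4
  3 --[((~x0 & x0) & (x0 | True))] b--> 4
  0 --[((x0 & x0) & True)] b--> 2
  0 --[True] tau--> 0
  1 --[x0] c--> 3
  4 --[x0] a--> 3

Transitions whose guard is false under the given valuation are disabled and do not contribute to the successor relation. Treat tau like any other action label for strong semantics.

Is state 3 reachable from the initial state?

Guard filter leaves 4 enabled edge(s).
Layer 0: {0}
Layer 1: {4,5}  cumulative {0,4,5}
R = {0,4,5}

Answer: UNREACHABLE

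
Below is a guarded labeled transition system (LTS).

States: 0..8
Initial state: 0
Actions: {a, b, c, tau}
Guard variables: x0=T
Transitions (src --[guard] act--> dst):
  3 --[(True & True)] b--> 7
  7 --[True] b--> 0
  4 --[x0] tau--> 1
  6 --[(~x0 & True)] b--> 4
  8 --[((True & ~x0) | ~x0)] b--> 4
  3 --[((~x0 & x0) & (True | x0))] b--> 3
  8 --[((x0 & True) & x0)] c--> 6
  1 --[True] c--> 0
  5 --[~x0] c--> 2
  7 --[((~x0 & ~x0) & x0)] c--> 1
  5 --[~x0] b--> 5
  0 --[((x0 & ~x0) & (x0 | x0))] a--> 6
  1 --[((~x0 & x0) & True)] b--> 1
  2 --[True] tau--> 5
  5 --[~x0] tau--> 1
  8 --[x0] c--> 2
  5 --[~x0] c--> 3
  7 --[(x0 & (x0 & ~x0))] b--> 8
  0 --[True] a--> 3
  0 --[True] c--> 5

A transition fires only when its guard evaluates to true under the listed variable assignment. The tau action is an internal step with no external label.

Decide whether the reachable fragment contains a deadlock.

Answer: DEADLOCK at state 5

Analysis:
Reach set: {0,3,5,7}
  0: a→3  c→5  [deg 2]
  3: b→7  [deg 1]
  5: ∅  [no exit]
  7: b→0  [deg 1]
trace reaching 5: c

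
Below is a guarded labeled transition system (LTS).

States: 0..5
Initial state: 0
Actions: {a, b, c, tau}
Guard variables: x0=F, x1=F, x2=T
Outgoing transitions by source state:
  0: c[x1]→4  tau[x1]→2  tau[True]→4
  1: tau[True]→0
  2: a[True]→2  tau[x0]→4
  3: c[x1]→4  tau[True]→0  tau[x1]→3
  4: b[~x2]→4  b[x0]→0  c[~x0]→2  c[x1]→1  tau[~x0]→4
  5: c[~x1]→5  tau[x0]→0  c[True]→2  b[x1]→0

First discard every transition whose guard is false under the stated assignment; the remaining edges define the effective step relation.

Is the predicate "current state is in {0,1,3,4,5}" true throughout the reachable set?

Answer: INVARIANT VIOLATED at state 2

Trace:
Inv-set: {0,1,3,4,5}
Reachable = {0,2,4}
  0: ✓
  2: outside
  4: ✓
reach 2 via tau·c — violates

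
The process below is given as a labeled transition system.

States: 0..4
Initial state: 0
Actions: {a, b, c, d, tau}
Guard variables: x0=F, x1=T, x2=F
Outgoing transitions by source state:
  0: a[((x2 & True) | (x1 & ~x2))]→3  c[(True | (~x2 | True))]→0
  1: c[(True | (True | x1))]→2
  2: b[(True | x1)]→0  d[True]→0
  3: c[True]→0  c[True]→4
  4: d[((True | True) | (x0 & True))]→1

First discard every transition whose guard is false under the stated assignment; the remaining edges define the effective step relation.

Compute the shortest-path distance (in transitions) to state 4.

Layered search for 4:
  Layer 0: {0}
  Layer 1: {3}
  Layer 2: {4}
depth(4)=2, e.g. a·c

Answer: 2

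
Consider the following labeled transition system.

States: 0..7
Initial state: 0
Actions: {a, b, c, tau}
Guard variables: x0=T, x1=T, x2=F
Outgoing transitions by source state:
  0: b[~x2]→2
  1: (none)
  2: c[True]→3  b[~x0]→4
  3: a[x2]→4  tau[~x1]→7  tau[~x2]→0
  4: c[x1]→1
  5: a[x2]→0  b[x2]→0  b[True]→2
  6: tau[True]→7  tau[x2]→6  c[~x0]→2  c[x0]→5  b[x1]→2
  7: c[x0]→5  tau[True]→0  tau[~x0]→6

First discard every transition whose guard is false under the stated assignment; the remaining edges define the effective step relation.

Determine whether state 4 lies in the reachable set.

Answer: UNREACHABLE

Working:
Guard filter leaves 10 enabled edge(s).
depth 0: {0}
depth 1: {2}  cumulative {0,2}
depth 2: {3}  cumulative {0,2,3}
Reach set: {0,2,3}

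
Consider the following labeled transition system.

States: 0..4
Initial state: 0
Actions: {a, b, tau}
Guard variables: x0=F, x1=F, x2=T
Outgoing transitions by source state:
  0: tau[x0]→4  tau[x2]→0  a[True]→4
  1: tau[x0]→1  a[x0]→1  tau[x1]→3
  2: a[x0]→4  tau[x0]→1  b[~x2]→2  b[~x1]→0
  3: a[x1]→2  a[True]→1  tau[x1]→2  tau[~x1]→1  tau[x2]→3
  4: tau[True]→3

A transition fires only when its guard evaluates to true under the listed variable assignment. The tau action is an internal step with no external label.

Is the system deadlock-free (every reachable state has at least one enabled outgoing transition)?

R = {0,1,3,4}
  0: a→4  tau→0  [2 out]
  1: ∅  [no exit]
  3: a→1  tau→1  tau→3  [3 out]
  4: tau→3  [1 out]
Path to 1: a·tau·a

Answer: DEADLOCK at state 1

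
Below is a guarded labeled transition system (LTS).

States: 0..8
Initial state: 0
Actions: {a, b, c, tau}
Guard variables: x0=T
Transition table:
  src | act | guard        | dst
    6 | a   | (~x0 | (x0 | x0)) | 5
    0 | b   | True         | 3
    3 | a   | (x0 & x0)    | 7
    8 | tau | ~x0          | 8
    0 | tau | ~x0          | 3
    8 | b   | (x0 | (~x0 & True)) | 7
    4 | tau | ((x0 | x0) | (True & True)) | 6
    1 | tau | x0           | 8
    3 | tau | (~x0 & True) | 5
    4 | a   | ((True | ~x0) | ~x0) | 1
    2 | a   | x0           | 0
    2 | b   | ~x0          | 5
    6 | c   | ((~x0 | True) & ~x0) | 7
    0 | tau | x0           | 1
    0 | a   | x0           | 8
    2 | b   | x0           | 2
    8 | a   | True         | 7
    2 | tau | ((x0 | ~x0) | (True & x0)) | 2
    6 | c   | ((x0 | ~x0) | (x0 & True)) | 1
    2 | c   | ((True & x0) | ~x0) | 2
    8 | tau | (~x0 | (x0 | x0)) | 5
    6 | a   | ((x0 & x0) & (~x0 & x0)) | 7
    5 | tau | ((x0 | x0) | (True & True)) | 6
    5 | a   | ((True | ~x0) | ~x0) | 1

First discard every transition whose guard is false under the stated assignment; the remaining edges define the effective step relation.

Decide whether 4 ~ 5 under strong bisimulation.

Compute ~ classes (split until stable):
  π0 = {{0,1,2,3,4,5,6,7,8}}
  π1 = {{0,8},{1},{2},{3},{4,5},{6},{7}}
  π2 = {{0},{1},{2},{3},{4,5},{6},{7},{8}}
8 equivalence class(es) (converged in 3)
class of 4: {4,5}; class of 5: {4,5}

Answer: BISIMILAR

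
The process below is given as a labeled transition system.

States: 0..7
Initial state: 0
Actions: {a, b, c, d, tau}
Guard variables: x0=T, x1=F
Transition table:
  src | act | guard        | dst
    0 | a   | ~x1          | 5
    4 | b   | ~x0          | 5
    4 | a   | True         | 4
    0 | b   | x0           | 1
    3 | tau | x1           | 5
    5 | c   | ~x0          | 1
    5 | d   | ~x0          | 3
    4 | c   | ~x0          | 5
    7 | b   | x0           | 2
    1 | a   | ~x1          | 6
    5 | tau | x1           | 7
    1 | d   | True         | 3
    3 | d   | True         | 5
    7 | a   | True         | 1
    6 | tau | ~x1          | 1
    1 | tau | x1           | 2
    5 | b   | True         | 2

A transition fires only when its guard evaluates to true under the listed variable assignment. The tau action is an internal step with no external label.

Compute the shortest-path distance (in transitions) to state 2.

Layered search for 2:
  L0 = {0}
  L1 = {1,5}
  L2 = {2,3,6}
depth(2)=2, e.g. a·b

Answer: 2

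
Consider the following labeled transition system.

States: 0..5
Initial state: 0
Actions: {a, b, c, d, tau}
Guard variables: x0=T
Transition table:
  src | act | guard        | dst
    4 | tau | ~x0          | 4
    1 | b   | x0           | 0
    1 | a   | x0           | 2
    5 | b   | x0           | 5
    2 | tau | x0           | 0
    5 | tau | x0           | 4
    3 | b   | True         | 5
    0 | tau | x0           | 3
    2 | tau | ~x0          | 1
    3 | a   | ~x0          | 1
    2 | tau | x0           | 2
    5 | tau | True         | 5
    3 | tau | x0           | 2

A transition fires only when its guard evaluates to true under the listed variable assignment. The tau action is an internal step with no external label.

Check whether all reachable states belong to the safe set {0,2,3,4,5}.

Allowed set {0,2,3,4,5}
R = {0,2,3,4,5}
  0: ✓
  2: ✓
  3: ✓
  4: ✓
  5: ✓

Answer: INVARIANT HOLDS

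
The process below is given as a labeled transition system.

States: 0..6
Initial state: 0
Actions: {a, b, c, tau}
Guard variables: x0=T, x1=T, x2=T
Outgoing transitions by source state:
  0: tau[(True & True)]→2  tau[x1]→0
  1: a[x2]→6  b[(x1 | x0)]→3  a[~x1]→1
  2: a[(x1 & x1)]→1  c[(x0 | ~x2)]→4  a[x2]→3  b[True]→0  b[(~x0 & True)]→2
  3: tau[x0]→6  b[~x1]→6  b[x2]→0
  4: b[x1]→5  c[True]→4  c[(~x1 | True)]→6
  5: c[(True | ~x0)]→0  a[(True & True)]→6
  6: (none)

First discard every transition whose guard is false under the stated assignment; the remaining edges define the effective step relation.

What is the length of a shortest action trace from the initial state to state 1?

BFS to 1:
  Layer 0: {0}
  Layer 1: {2}
  Layer 2: {1,3,4}
1 enters at depth 2; path tau·a

Answer: 2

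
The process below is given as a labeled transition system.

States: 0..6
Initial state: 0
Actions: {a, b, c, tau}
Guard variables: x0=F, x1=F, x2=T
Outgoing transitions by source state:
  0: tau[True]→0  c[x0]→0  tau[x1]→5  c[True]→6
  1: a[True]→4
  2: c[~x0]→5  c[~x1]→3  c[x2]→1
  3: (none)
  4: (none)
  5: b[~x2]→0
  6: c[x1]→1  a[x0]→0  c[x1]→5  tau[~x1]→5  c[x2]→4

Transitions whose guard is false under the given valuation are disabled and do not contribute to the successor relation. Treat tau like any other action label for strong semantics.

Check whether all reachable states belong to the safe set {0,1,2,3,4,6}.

Inv-set: {0,1,2,3,4,6}
Reachable = {0,4,5,6}
  0: ✓
  4: ✓
  5: ✗ unsafe
  6: ✓
reach 5 via c·tau — violates

Answer: INVARIANT VIOLATED at state 5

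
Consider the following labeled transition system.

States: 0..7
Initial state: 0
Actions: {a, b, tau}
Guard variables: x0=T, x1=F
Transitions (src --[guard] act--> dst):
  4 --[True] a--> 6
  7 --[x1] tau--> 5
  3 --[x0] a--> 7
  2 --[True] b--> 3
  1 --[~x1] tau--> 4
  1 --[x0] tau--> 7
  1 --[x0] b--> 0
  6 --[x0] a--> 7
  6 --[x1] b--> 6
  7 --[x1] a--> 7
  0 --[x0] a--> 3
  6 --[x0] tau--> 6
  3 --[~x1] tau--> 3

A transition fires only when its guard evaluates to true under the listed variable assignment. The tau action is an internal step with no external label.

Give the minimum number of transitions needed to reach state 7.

Layered search for 7:
  depth 0: {0}
  depth 1: {3}
  depth 2: {7}
first hit 7 at d=2 via a·a

Answer: 2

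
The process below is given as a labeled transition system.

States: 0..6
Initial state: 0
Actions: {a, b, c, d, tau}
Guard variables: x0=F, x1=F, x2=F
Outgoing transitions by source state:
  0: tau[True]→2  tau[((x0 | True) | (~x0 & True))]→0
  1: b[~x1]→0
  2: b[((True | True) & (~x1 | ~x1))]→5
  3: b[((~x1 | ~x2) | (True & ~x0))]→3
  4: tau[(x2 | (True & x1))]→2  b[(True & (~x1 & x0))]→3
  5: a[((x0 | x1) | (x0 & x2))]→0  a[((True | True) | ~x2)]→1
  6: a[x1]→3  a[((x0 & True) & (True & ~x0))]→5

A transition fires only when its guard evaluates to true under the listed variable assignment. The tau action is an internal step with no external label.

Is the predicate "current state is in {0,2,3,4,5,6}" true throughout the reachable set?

Safe = {0,2,3,4,5,6}
Reachable = {0,1,2,5}
  0: ok
  1: outside
  2: ok
  5: ok
reach 1 via tau·b·a — violates

Answer: INVARIANT VIOLATED at state 1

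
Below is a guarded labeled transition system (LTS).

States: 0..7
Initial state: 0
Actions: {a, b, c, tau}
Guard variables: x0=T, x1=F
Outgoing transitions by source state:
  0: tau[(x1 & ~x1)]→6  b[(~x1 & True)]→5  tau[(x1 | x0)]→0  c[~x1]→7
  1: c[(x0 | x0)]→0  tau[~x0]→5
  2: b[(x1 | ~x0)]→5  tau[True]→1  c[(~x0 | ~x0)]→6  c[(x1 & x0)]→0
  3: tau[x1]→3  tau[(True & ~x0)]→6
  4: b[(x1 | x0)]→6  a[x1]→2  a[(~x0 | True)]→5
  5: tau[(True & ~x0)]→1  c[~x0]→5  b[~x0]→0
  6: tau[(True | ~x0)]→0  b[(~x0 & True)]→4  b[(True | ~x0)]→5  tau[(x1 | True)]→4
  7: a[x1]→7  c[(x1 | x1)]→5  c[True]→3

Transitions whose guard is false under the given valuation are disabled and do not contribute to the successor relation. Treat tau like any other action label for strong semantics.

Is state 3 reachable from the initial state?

Answer: REACHABLE

Trace:
Guard filter leaves 11 enabled edge(s).
depth 0: {0}
depth 1: {5,7}  total {0,5,7}
depth 2: {3}  total {0,3,5,7}
Reachable = {0,3,5,7}
witness 3: c·c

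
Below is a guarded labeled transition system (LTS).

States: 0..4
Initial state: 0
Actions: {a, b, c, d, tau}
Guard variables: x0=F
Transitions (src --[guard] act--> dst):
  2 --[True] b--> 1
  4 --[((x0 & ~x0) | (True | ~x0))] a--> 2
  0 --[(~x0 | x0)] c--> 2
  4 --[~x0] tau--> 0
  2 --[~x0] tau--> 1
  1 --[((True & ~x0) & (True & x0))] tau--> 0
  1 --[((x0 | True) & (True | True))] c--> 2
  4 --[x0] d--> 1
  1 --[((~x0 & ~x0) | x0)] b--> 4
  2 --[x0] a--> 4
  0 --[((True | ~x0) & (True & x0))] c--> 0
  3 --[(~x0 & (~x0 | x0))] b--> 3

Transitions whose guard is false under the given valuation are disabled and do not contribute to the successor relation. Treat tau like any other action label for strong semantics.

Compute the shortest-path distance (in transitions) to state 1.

Answer: 2

Trace:
Layered search for 1:
  depth 0: {0}
  depth 1: {2}
  depth 2: {1}
depth(1)=2, e.g. c·b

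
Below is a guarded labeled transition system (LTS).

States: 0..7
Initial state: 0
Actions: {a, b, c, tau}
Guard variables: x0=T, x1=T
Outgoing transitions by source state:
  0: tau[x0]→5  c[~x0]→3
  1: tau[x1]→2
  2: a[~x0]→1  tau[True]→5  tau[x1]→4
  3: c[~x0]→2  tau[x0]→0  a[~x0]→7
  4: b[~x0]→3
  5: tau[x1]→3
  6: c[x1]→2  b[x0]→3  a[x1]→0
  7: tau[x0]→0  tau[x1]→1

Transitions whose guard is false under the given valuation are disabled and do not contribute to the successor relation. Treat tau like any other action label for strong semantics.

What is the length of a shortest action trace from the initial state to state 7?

Answer: UNREACHABLE

Analysis:
Layered search for 7:
  Layer 0: {0}
  Layer 1: {5}
  Layer 2: {3}
7 never appears.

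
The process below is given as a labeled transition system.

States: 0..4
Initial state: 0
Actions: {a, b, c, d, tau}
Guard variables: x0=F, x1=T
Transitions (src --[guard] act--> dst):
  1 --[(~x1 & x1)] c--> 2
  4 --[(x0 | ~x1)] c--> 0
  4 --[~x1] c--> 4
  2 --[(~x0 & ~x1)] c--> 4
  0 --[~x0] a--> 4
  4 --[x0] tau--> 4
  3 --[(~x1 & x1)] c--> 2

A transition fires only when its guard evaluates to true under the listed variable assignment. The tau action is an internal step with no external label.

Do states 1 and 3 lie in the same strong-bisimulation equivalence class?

Compute ~ classes (split until stable):
  P[0] = {{0,1,2,3,4}}
  P[1] = {{0},{1,2,3,4}}
Fixed point at round 2; 2 class(es).
1∈{1,2,3,4}, 3∈{1,2,3,4}

Answer: BISIMILAR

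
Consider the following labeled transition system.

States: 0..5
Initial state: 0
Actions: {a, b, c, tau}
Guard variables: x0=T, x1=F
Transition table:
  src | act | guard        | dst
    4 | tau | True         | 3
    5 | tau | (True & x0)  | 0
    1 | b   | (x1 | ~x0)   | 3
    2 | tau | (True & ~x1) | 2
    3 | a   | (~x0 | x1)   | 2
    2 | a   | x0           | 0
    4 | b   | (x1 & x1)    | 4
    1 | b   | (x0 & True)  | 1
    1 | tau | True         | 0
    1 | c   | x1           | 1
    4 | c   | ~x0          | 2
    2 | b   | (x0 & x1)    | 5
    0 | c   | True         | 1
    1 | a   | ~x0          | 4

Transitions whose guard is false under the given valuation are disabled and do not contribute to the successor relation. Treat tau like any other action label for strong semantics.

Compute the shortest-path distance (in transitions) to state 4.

Answer: UNREACHABLE

Analysis:
Breadth-first toward 4:
  L0 = {0}
  L1 = {1}
4 never appears.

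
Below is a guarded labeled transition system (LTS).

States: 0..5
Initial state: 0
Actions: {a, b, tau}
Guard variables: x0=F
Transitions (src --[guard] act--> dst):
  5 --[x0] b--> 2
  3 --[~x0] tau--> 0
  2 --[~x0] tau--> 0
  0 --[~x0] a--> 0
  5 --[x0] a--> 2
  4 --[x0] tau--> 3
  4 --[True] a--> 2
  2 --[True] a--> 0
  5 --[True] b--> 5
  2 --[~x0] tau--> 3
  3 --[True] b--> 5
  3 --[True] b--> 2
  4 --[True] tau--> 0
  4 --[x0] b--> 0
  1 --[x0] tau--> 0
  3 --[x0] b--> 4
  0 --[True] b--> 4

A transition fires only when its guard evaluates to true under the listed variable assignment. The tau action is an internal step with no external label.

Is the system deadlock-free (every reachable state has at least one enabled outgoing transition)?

Answer: DEADLOCK-FREE

Analysis:
R = {0,2,3,4,5}
  0: a→0  b→4  [2 exit(s)]
  2: a→0  tau→0  tau→3  [3 exit(s)]
  3: b→2  b→5  tau→0  [3 exit(s)]
  4: a→2  tau→0  [2 exit(s)]
  5: b→5  [1 exit(s)]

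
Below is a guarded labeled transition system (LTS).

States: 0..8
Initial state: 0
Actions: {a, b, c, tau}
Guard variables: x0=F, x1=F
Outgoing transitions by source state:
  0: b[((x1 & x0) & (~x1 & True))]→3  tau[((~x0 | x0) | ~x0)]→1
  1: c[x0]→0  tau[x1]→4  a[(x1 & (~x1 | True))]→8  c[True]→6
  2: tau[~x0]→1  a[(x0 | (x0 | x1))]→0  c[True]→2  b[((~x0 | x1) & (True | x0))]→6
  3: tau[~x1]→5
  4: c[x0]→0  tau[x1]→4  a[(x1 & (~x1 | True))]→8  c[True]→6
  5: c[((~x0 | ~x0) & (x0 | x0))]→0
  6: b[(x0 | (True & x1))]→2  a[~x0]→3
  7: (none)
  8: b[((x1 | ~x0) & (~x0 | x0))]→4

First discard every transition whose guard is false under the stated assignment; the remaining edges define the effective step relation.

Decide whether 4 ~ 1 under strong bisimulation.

Refine partition for ~:
  π0 = {{0,1,2,3,4,5,6,7,8}}
  π1 = {{0,3},{1,4},{2},{5,7},{6},{8}}
  π2 = {{0},{1,4},{2},{3},{5,7},{6},{8}}
Fixed point at round 3; 7 class(es).
[4]={1,4}  [1]={1,4}

Answer: BISIMILAR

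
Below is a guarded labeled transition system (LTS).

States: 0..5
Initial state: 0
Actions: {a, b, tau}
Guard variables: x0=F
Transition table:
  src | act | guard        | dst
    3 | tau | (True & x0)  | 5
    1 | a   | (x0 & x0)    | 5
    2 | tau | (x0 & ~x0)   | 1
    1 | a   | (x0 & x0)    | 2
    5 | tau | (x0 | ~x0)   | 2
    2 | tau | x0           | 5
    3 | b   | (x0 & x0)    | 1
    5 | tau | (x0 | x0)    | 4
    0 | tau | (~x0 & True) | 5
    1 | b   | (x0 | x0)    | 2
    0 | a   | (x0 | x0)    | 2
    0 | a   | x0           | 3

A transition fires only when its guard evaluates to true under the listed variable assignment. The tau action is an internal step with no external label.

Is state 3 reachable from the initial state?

After dropping false guards: 2 live edges.
depth 0: {0}
depth 1: {5}  cumulative {0,5}
depth 2: {2}  cumulative {0,2,5}
R = {0,2,5}

Answer: UNREACHABLE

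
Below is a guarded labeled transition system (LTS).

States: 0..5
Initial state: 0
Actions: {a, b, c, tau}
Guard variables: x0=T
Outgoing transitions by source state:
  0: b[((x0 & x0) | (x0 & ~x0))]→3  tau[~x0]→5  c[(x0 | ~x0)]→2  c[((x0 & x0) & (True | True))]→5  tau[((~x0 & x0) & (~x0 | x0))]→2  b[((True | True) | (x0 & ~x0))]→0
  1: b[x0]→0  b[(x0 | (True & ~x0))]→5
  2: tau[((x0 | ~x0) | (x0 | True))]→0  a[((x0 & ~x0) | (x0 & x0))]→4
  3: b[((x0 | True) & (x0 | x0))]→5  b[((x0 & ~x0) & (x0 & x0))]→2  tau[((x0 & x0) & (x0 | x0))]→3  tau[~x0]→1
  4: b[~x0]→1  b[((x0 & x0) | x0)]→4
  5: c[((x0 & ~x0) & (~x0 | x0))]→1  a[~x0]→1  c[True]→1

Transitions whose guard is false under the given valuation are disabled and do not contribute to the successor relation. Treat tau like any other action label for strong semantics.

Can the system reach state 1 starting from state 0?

12 transition(s) survive guard evaluation.
depth 0: {0}
depth 1: {2,3,5}  total {0,2,3,5}
depth 2: {1,4}  total {0,1,2,3,4,5}
Reach set: {0,1,2,3,4,5}
witness 1: c·c

Answer: REACHABLE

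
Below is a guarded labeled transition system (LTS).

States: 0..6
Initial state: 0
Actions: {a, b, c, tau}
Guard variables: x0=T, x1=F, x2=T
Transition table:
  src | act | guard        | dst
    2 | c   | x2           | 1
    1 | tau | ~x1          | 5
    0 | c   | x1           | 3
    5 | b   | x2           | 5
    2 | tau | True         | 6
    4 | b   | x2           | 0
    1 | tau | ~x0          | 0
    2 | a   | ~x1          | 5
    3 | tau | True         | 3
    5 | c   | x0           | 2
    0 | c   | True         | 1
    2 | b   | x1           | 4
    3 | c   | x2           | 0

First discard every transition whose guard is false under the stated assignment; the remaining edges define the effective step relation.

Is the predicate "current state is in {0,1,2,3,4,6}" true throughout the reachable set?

Answer: INVARIANT VIOLATED at state 5

Analysis:
Inv-set: {0,1,2,3,4,6}
R = {0,1,2,5,6}
  0: ok
  1: ok
  2: ok
  5: ✗ unsafe
  6: ok
counterexample path to 5: c·tau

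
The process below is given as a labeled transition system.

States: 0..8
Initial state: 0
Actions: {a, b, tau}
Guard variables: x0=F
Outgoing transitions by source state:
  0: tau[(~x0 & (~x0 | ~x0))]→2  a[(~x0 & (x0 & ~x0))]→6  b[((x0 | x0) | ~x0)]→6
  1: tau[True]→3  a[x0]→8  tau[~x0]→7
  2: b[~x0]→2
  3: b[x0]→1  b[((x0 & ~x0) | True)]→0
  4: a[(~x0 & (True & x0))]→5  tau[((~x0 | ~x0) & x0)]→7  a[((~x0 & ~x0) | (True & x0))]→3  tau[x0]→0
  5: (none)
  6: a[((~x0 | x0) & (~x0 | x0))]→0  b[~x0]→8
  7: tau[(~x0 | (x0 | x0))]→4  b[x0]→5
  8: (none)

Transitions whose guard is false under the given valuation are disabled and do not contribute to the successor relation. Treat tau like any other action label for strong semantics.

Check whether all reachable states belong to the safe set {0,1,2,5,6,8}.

Inv-set: {0,1,2,5,6,8}
R = {0,2,6,8}
  0: ✓
  2: ✓
  6: ✓
  8: ✓

Answer: INVARIANT HOLDS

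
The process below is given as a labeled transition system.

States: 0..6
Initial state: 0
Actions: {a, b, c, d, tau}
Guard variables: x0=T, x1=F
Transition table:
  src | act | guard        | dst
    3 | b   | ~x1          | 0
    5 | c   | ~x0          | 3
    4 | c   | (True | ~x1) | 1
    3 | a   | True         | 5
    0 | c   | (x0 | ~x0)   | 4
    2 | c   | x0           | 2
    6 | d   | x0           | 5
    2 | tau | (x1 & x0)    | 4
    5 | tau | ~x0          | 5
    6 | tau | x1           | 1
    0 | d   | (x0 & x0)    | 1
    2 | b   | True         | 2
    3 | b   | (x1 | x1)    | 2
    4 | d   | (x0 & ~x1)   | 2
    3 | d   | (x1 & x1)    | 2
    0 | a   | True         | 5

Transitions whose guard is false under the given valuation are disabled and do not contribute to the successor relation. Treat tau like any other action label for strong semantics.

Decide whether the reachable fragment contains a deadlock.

Reachable = {0,1,2,4,5}
  0: a→5  c→4  d→1  [3 exit(s)]
  1: ∅  [deadlock]
  2: b→2  c→2  [2 exit(s)]
  4: c→1  d→2  [2 exit(s)]
  5: ∅  [deadlock]
trace reaching 1: d

Answer: DEADLOCK at state 1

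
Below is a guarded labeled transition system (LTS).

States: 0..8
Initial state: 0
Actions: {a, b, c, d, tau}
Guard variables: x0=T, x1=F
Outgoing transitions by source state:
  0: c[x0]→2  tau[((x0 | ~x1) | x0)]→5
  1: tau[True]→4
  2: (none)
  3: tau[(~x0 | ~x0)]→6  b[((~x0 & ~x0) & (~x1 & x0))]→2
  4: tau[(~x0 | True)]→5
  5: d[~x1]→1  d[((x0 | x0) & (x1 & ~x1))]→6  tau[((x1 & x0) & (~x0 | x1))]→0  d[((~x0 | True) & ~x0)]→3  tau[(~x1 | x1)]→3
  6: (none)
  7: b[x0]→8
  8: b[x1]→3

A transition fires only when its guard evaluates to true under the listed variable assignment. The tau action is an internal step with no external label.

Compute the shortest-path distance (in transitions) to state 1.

BFS to 1:
  L0 = {0}
  L1 = {2,5}
  L2 = {1,3}
1 enters at depth 2; path tau·d

Answer: 2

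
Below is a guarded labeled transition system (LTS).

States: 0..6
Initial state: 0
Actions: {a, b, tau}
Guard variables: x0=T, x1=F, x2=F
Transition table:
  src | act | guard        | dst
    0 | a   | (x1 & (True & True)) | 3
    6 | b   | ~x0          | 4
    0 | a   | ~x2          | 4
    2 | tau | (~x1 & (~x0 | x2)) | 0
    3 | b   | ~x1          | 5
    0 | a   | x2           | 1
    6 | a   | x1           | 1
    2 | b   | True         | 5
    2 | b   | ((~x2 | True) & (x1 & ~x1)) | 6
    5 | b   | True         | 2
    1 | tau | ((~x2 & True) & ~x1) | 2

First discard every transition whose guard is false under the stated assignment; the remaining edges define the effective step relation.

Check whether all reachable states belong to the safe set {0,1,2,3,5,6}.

Answer: INVARIANT VIOLATED at state 4

Analysis:
Safe = {0,1,2,3,5,6}
R = {0,4}
  0: ok
  4: VIOLATES
reach 4 via a — violates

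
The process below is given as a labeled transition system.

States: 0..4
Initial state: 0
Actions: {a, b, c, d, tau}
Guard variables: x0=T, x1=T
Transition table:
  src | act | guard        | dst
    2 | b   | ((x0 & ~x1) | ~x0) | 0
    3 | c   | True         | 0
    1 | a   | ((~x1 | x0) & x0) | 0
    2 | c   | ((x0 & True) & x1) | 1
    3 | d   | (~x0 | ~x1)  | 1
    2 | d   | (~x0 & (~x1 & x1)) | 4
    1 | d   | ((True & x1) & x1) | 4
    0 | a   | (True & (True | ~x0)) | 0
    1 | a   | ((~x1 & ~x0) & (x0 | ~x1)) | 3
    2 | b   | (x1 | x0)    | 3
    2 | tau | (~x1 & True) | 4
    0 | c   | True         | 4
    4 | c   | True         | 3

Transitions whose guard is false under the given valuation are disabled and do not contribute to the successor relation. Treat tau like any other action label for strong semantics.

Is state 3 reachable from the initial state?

Answer: REACHABLE

Analysis:
8 transition(s) survive guard evaluation.
L0 = {0}
L1 = {4}  total {0,4}
L2 = {3}  total {0,3,4}
Reachable = {0,3,4}
trace reaching 3: c·c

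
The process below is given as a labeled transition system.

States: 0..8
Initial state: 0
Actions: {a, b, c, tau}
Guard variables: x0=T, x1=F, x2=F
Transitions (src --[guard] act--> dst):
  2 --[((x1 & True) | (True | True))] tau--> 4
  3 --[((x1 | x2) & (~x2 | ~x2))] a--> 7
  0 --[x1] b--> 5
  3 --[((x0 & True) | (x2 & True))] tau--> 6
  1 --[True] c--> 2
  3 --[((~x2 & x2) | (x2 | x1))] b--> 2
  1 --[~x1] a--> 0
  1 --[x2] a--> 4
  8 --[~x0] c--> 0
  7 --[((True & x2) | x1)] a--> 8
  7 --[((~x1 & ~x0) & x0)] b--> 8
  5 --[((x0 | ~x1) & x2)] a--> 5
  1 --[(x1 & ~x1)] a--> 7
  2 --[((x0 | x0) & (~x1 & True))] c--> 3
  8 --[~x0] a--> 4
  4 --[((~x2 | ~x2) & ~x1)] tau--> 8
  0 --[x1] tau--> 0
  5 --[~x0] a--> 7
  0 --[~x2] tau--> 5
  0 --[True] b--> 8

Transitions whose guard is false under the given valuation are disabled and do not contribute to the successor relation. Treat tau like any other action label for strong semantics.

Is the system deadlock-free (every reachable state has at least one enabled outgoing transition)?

Reachable = {0,5,8}
  0: b→8  tau→5  [deg 2]
  5: ∅  [deadlock]
  8: ∅  [deadlock]
Path to 5: tau

Answer: DEADLOCK at state 5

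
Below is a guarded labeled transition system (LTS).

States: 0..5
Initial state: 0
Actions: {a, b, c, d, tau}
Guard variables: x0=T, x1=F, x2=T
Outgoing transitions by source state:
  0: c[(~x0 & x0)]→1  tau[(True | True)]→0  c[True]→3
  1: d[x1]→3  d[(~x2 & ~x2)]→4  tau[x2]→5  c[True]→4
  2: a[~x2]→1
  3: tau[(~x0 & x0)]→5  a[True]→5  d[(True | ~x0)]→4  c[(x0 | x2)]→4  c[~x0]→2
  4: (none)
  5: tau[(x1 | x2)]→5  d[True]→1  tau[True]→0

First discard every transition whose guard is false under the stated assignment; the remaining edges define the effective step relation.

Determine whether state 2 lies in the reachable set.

Answer: UNREACHABLE

Working:
Guard filter leaves 10 enabled edge(s).
depth 0: {0}
depth 1: {3}  now seen {0,3}
depth 2: {4,5}  now seen {0,3,4,5}
depth 3: {1}  now seen {0,1,3,4,5}
R = {0,1,3,4,5}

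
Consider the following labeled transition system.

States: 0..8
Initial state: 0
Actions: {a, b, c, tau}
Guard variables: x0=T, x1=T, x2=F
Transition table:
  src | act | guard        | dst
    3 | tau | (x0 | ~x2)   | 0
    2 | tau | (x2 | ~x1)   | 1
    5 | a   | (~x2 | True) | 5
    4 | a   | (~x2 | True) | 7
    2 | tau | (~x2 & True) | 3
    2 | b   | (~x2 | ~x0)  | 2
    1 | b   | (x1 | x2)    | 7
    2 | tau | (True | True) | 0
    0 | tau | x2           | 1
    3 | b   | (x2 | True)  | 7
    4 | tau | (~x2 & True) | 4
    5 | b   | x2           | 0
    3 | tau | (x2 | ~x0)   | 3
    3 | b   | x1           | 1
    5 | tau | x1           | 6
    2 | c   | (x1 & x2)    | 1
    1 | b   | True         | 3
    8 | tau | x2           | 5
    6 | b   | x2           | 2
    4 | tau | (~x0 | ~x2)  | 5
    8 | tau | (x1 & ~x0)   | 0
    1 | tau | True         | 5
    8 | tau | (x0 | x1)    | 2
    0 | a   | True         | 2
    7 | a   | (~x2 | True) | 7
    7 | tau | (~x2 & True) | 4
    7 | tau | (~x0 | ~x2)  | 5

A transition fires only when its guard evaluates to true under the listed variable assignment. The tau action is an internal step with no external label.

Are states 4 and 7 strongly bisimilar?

Compute ~ classes (split until stable):
  round 0: {{0,1,2,3,4,5,6,7,8}}
  round 1: {{0},{1,2,3},{4,5,7},{6},{8}}
  round 2: {{0},{1},{2},{3},{4,7},{5},{6},{8}}
stable after 3 split(s): 8 block(s)
4∈{4,7}, 7∈{4,7}

Answer: BISIMILAR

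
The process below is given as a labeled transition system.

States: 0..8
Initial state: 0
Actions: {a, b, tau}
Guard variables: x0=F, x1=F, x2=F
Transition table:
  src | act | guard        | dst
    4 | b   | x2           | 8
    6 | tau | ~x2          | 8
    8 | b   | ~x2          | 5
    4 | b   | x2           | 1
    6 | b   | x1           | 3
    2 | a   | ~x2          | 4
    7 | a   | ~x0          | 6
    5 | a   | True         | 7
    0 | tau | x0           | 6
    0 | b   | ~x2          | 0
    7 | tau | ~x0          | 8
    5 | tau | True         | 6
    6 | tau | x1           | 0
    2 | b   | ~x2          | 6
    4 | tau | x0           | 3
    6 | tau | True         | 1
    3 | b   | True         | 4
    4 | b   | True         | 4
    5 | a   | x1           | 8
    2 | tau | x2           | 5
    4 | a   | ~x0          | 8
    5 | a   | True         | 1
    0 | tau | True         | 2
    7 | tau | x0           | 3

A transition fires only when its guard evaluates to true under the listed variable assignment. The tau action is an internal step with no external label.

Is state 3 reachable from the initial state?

After dropping false guards: 15 live edges.
depth 0: {0}
depth 1: {2}  cumulative {0,2}
depth 2: {4,6}  cumulative {0,2,4,6}
depth 3: {1,8}  cumulative {0,1,2,4,6,8}
depth 4: {5}  cumulative {0,1,2,4,5,6,8}
depth 5: {7}  cumulative {0,1,2,4,5,6,7,8}
Reachable = {0,1,2,4,5,6,7,8}

Answer: UNREACHABLE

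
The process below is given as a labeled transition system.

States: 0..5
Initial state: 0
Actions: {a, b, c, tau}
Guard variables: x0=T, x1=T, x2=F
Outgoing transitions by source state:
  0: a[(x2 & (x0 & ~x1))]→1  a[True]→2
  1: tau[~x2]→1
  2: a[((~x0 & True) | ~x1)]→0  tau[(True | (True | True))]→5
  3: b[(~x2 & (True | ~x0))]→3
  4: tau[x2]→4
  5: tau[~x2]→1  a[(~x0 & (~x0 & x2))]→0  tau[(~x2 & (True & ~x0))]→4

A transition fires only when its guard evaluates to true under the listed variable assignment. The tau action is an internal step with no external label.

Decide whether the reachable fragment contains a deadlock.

R = {0,1,2,5}
  0: a→2  [1 out]
  1: tau→1  [1 out]
  2: tau→5  [1 out]
  5: tau→1  [1 out]

Answer: DEADLOCK-FREE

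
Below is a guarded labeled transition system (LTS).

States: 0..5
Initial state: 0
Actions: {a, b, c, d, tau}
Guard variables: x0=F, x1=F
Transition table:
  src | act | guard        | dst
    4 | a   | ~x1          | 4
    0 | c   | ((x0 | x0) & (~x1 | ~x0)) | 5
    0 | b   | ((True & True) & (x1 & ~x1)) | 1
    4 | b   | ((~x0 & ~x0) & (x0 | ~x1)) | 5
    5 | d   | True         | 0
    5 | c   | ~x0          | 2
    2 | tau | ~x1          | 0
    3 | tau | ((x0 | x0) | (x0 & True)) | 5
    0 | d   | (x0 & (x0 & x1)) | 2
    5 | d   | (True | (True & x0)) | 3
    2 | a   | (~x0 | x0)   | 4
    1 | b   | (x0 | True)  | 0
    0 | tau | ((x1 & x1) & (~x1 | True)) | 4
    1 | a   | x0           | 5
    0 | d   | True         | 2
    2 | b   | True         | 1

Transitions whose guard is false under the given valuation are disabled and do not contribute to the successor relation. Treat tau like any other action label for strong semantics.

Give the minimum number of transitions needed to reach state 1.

Answer: 2

Working:
Breadth-first toward 1:
  L0 = {0}
  L1 = {2}
  L2 = {1,4}
first hit 1 at d=2 via d·b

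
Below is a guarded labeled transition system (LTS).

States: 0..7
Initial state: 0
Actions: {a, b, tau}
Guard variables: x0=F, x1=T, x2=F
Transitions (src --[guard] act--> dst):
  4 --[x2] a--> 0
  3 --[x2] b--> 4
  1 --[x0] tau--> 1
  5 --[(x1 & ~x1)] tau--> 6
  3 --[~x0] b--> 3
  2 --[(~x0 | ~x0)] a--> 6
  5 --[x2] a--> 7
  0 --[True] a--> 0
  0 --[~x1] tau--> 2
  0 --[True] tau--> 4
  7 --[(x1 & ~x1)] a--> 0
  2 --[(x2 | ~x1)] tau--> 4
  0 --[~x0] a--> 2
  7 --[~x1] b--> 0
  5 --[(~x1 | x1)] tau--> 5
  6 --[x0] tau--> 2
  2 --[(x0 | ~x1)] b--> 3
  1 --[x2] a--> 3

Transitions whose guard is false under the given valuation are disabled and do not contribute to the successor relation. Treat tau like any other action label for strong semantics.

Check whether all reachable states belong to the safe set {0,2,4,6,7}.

Inv-set: {0,2,4,6,7}
R = {0,2,4,6}
  0: safe
  2: safe
  4: safe
  6: safe

Answer: INVARIANT HOLDS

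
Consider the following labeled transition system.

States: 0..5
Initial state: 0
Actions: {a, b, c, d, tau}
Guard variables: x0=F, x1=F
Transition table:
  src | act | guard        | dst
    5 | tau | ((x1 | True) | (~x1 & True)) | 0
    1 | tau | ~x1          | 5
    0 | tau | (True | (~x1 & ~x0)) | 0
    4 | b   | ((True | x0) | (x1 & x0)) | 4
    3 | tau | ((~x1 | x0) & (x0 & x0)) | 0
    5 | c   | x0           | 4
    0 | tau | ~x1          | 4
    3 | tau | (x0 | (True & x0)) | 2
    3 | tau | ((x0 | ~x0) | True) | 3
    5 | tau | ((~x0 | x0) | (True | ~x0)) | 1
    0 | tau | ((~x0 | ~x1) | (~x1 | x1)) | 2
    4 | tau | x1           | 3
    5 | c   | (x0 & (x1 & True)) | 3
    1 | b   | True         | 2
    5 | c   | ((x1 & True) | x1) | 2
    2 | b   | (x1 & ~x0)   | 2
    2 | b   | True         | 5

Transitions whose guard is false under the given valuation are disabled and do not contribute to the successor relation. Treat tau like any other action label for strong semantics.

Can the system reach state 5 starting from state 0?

Answer: REACHABLE

Trace:
10 transition(s) survive guard evaluation.
L0 = {0}
L1 = {2,4}  cumulative {0,2,4}
L2 = {5}  cumulative {0,2,4,5}
L3 = {1}  cumulative {0,1,2,4,5}
R = {0,1,2,4,5}
witness 5: tau·b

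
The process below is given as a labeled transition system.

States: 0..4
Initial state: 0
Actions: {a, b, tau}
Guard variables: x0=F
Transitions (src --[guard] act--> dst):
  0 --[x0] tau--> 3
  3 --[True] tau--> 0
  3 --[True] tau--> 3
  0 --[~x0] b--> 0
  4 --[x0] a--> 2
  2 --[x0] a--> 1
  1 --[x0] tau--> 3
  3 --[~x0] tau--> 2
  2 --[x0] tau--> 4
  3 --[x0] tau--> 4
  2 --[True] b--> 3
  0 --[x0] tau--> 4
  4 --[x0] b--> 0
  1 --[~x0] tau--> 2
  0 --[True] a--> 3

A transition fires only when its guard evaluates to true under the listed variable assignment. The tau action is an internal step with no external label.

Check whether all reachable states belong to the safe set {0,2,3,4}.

Safe = {0,2,3,4}
Reachable = {0,2,3}
  0: safe
  2: safe
  3: safe

Answer: INVARIANT HOLDS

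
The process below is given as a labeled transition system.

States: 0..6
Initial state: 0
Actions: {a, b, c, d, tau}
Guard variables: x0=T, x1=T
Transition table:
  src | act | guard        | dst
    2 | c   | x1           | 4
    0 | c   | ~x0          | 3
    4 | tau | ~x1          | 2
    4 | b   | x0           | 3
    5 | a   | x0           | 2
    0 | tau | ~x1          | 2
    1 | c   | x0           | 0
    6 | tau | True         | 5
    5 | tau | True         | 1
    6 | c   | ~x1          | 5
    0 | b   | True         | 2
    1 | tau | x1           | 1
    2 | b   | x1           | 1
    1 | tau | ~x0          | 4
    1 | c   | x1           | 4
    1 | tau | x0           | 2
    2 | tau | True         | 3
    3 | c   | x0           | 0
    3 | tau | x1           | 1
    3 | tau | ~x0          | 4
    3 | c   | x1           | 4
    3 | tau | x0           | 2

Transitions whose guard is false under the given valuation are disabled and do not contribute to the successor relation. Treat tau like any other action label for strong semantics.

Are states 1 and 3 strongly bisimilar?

Compute ~ classes (split until stable):
  P[0] = {{0,1,2,3,4,5,6}}
  P[1] = {{0,4},{1,3},{2},{5},{6}}
  P[2] = {{0},{1,3},{2},{4},{5},{6}}
6 equivalence class(es) (converged in 3)
[1]={1,3}  [3]={1,3}

Answer: BISIMILAR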